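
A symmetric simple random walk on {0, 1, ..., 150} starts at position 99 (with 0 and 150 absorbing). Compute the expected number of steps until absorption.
E[τ | X_0 = 99] = 5049

Let v_k = E[τ | X_0 = k]. Boundary: v_0 = v_150 = 0. Recurrence: v_k = 1 + (v_{k-1} + v_{k+1})/2 for 1 ≤ k ≤ 149. The particular solution to v_k − (v_{k-1} + v_{k+1})/2 = 1 is v_k = −k^2. Adding homogeneous solution A + B k and matching boundaries gives v_k = k (150 − k). Substituting k = 99: v_99 = 99 · 51 = 5049.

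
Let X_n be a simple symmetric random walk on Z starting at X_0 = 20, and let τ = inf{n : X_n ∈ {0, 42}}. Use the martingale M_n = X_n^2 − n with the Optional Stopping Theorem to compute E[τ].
E[τ] = 440

M_n = X_n^2 − n is a martingale (since E[X_{n+1}^2 | F_n] = X_n^2 + 1). By OST (τ has finite mean in a bounded region), E[M_τ] = E[M_0] = X_0^2 − 0 = 20^2 = 400. Also E[M_τ] = E[X_τ^2] − E[τ]. The walk exits at 0 or 42, with P(hit 42 first) = 20/42, so E[X_τ^2] = 42^2 · 20/42 + 0 = 840. Thus E[τ] = E[X_τ^2] − E[M_τ] = 840 − 400 = 440 = 20(42 − 20) = 440.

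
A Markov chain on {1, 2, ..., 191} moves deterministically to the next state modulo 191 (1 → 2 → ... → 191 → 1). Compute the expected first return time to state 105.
E[T_105 | X_0 = 105] = 191

The chain cycles deterministically, so starting at state 105 it returns in exactly 191 steps. Equivalently, the stationary distribution is uniform π_j = 1/191 for every state j, so by Kac's formula E[T_105] = 1/π_105 = 191.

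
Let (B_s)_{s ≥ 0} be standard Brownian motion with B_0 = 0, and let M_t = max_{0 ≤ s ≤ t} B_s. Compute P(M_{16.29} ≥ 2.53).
P(M_{16.29} ≥ 2.53) = 2·P(B_{16.29} ≥ 2.53) = 2(1 − Φ(2.53/√16.29)) ≈ 0.5308

By the reflection principle for Brownian motion, P(M_t ≥ a) = 2 · P(B_t ≥ a) for a ≥ 0. Since B_t ~ N(0, t), P(B_t ≥ 2.53) = 1 − Φ(2.53/√t) = 1 − Φ(2.53/√16.29) = 1 − Φ(0.6268). So
  P(M_{16.29} ≥ 2.53) = 2(1 − Φ(0.6268)) ≈ 0.5308.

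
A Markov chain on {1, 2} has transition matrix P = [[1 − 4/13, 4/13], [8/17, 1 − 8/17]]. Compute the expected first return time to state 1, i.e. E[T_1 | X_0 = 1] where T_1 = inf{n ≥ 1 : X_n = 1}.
E[T_1 | X_0 = 1] = 1/π_1 = 43/26

For an irreducible recurrent Markov chain with stationary distribution π, E[T_i | X_0 = i] = 1/π_i (Kac's formula). Here π_1 = (8/17)/(4/13 + 8/17) = (8/17)/(172/221) = 26/43, so E[T_1 | X_0 = 1] = 1/π_1 = (4/13 + 8/17)/(8/17) = (172/221)/(8/17) = 43/26.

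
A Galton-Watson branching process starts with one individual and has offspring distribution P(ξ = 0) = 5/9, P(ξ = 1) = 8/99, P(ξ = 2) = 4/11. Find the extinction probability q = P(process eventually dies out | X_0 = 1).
q = 1

Mean offspring μ = 0·5/9 + 1·8/99 + 2·4/11 = 80/99 ≤ 1. For μ ≤ 1 with offspring not concentrated at 1, the Galton-Watson process goes extinct almost surely, so q = 1.
(Algebraic check: The pgf is f(s) = 5/9 + 8/99·s + 4/11·s². The extinction probability q is the smallest fixed point of f in [0, 1]. Setting s = f(s):
  4/11·s² + (8/99 − 1)·s + 5/9 = 0
  4/11·s² − (5/9 + 4/11)·s + 5/9 = 0
which factors as (s − 1)·(4/11·s − 5/9) = 0, giving roots s = 1 and s = (5/9)/(4/11) = 55/36. Since 55/36 ≥ 1, the smallest root in [0, 1] is s = 1.)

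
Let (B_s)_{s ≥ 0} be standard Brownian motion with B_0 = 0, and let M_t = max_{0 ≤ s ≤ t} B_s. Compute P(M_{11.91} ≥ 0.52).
P(M_{11.91} ≥ 0.52) = 2·P(B_{11.91} ≥ 0.52) = 2(1 − Φ(0.52/√11.91)) ≈ 0.8802

By the reflection principle for Brownian motion, P(M_t ≥ a) = 2 · P(B_t ≥ a) for a ≥ 0. Since B_t ~ N(0, t), P(B_t ≥ 0.52) = 1 − Φ(0.52/√t) = 1 − Φ(0.52/√11.91) = 1 − Φ(0.1507). So
  P(M_{11.91} ≥ 0.52) = 2(1 − Φ(0.1507)) ≈ 0.8802.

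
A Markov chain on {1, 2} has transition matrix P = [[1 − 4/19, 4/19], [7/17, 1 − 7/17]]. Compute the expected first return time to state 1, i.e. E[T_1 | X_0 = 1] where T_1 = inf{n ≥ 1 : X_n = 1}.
E[T_1 | X_0 = 1] = 1/π_1 = 201/133

For an irreducible recurrent Markov chain with stationary distribution π, E[T_i | X_0 = i] = 1/π_i (Kac's formula). Here π_1 = (7/17)/(4/19 + 7/17) = (7/17)/(201/323) = 133/201, so E[T_1 | X_0 = 1] = 1/π_1 = (4/19 + 7/17)/(7/17) = (201/323)/(7/17) = 201/133.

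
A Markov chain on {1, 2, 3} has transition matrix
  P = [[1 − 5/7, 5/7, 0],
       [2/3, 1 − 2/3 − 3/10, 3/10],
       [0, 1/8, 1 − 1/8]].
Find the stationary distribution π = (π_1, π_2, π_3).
π = (14/65, 3/13, 36/65)

This is a birth-death chain on three states, which satisfies detailed balance: π_1 · P_{12} = π_2 · P_{21} and π_2 · P_{23} = π_3 · P_{32}.
From π_1 · 5/7 = π_2 · 2/3: π_2/π_1 = (5/7)/(2/3) = 15/14.
From π_2 · 3/10 = π_3 · 1/8: π_3/π_2 = (3/10)/(1/8) = 12/5.
Take π_1 proportional to 1; then unnormalized π = (1, 15/14, 18/7). Normalize by dividing by the sum 65/14:
  π = (14/65, 3/13, 36/65).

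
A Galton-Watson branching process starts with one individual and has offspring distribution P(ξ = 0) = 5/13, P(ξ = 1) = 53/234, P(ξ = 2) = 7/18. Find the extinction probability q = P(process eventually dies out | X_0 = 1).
q = 90/91

The pgf is f(s) = 5/13 + 53/234·s + 7/18·s². The extinction probability q is the smallest fixed point of f in [0, 1]. Setting s = f(s):
  7/18·s² + (53/234 − 1)·s + 5/13 = 0
  7/18·s² − (5/13 + 7/18)·s + 5/13 = 0
which factors as (s − 1)·(7/18·s − 5/13) = 0, giving roots s = 1 and s = (5/13)/(7/18) = 90/91.
Mean offspring μ = 53/234 + 2·7/18 = 235/234 > 1 (supercritical), so q < 1. The extinction probability is the smaller root: q = (5/13)/(7/18) = 90/91.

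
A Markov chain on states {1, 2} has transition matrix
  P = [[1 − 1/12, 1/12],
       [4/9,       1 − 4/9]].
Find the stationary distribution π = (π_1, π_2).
π_1 = 16/19, π_2 = 3/19

Solve πP = π with π_1 + π_2 = 1. From πP = π: π_1 · (1 − 1/12) + π_2 · 4/9 = π_1 ⇒ π_2 · 4/9 = π_1 · 1/12 ⇒ π_2/π_1 = (1/12)/(4/9) = 3/16. Together with π_1 + π_2 = 1:
  π_1 = (4/9)/(1/12 + 4/9) = (4/9)/(19/36) = 16/19,
  π_2 = (1/12)/(1/12 + 4/9) = (1/12)/(19/36) = 3/19.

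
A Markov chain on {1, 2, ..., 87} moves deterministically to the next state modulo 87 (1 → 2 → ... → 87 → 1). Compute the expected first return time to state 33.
E[T_33 | X_0 = 33] = 87

The chain cycles deterministically, so starting at state 33 it returns in exactly 87 steps. Equivalently, the stationary distribution is uniform π_j = 1/87 for every state j, so by Kac's formula E[T_33] = 1/π_33 = 87.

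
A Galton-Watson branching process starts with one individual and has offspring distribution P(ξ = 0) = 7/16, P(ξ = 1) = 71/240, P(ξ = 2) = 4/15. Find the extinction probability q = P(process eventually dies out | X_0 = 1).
q = 1

Mean offspring μ = 0·7/16 + 1·71/240 + 2·4/15 = 199/240 ≤ 1. For μ ≤ 1 with offspring not concentrated at 1, the Galton-Watson process goes extinct almost surely, so q = 1.
(Algebraic check: The pgf is f(s) = 7/16 + 71/240·s + 4/15·s². The extinction probability q is the smallest fixed point of f in [0, 1]. Setting s = f(s):
  4/15·s² + (71/240 − 1)·s + 7/16 = 0
  4/15·s² − (7/16 + 4/15)·s + 7/16 = 0
which factors as (s − 1)·(4/15·s − 7/16) = 0, giving roots s = 1 and s = (7/16)/(4/15) = 105/64. Since 105/64 ≥ 1, the smallest root in [0, 1] is s = 1.)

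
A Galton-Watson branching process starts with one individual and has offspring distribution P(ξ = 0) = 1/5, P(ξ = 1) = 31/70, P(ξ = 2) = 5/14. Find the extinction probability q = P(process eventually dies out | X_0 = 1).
q = 14/25

The pgf is f(s) = 1/5 + 31/70·s + 5/14·s². The extinction probability q is the smallest fixed point of f in [0, 1]. Setting s = f(s):
  5/14·s² + (31/70 − 1)·s + 1/5 = 0
  5/14·s² − (1/5 + 5/14)·s + 1/5 = 0
which factors as (s − 1)·(5/14·s − 1/5) = 0, giving roots s = 1 and s = (1/5)/(5/14) = 14/25.
Mean offspring μ = 31/70 + 2·5/14 = 81/70 > 1 (supercritical), so q < 1. The extinction probability is the smaller root: q = (1/5)/(5/14) = 14/25.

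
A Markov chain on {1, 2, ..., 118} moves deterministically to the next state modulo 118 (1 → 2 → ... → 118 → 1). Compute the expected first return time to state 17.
E[T_17 | X_0 = 17] = 118

The chain cycles deterministically, so starting at state 17 it returns in exactly 118 steps. Equivalently, the stationary distribution is uniform π_j = 1/118 for every state j, so by Kac's formula E[T_17] = 1/π_17 = 118.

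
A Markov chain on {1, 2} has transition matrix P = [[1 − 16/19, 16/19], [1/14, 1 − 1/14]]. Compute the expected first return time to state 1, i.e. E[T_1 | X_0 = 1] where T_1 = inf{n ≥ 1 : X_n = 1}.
E[T_1 | X_0 = 1] = 1/π_1 = 243/19

For an irreducible recurrent Markov chain with stationary distribution π, E[T_i | X_0 = i] = 1/π_i (Kac's formula). Here π_1 = (1/14)/(16/19 + 1/14) = (1/14)/(243/266) = 19/243, so E[T_1 | X_0 = 1] = 1/π_1 = (16/19 + 1/14)/(1/14) = (243/266)/(1/14) = 243/19.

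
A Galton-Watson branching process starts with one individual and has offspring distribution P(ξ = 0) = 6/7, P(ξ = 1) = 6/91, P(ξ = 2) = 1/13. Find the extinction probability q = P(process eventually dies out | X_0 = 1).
q = 1

Mean offspring μ = 0·6/7 + 1·6/91 + 2·1/13 = 20/91 ≤ 1. For μ ≤ 1 with offspring not concentrated at 1, the Galton-Watson process goes extinct almost surely, so q = 1.
(Algebraic check: The pgf is f(s) = 6/7 + 6/91·s + 1/13·s². The extinction probability q is the smallest fixed point of f in [0, 1]. Setting s = f(s):
  1/13·s² + (6/91 − 1)·s + 6/7 = 0
  1/13·s² − (6/7 + 1/13)·s + 6/7 = 0
which factors as (s − 1)·(1/13·s − 6/7) = 0, giving roots s = 1 and s = (6/7)/(1/13) = 78/7. Since 78/7 ≥ 1, the smallest root in [0, 1] is s = 1.)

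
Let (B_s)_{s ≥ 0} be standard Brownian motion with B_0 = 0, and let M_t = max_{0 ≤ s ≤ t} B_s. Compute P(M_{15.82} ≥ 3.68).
P(M_{15.82} ≥ 3.68) = 2·P(B_{15.82} ≥ 3.68) = 2(1 − Φ(3.68/√15.82)) ≈ 0.3549

By the reflection principle for Brownian motion, P(M_t ≥ a) = 2 · P(B_t ≥ a) for a ≥ 0. Since B_t ~ N(0, t), P(B_t ≥ 3.68) = 1 − Φ(3.68/√t) = 1 − Φ(3.68/√15.82) = 1 − Φ(0.9252). So
  P(M_{15.82} ≥ 3.68) = 2(1 − Φ(0.9252)) ≈ 0.3549.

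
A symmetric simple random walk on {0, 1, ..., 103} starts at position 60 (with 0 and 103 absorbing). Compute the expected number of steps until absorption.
E[τ | X_0 = 60] = 2580

Let v_k = E[τ | X_0 = k]. Boundary: v_0 = v_103 = 0. Recurrence: v_k = 1 + (v_{k-1} + v_{k+1})/2 for 1 ≤ k ≤ 102. The particular solution to v_k − (v_{k-1} + v_{k+1})/2 = 1 is v_k = −k^2. Adding homogeneous solution A + B k and matching boundaries gives v_k = k (103 − k). Substituting k = 60: v_60 = 60 · 43 = 2580.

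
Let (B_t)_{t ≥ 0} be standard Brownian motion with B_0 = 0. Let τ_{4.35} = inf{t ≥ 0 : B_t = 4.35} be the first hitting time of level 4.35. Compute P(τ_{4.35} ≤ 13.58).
P(τ_{4.35} ≤ 13.58) = 2(1 − Φ(4.35/√13.58)) = 2(1 − Φ(1.1804)) ≈ 0.2378

By the reflection principle for standard BM, P(τ_b ≤ t) = 2 · P(B_t ≥ b). Since B_t ~ N(0, t), P(B_t ≥ 4.35) = 1 − Φ(4.35/√t) = 1 − Φ(4.35/√13.58) = 1 − Φ(1.1804) ≈ 0.11892. Doubling: P(τ_{4.35} ≤ 13.58) ≈ 2 · 0.11892 = 0.23784 ≈ 0.2378.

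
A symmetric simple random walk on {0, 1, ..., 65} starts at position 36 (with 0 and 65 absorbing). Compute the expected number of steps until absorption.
E[τ | X_0 = 36] = 1044

Let v_k = E[τ | X_0 = k]. Boundary: v_0 = v_65 = 0. Recurrence: v_k = 1 + (v_{k-1} + v_{k+1})/2 for 1 ≤ k ≤ 64. The particular solution to v_k − (v_{k-1} + v_{k+1})/2 = 1 is v_k = −k^2. Adding homogeneous solution A + B k and matching boundaries gives v_k = k (65 − k). Substituting k = 36: v_36 = 36 · 29 = 1044.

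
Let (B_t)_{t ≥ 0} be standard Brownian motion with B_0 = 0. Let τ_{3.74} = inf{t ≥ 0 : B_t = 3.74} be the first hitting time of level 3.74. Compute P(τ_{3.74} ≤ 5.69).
P(τ_{3.74} ≤ 5.69) = 2(1 − Φ(3.74/√5.69)) = 2(1 − Φ(1.5679)) ≈ 0.1169

By the reflection principle for standard BM, P(τ_b ≤ t) = 2 · P(B_t ≥ b). Since B_t ~ N(0, t), P(B_t ≥ 3.74) = 1 − Φ(3.74/√t) = 1 − Φ(3.74/√5.69) = 1 − Φ(1.5679) ≈ 0.05845. Doubling: P(τ_{3.74} ≤ 5.69) ≈ 2 · 0.05845 = 0.11690 ≈ 0.1169.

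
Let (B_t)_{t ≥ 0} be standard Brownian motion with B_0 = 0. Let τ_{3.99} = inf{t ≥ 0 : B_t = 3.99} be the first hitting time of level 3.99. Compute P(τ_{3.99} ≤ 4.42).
P(τ_{3.99} ≤ 4.42) = 2(1 − Φ(3.99/√4.42)) = 2(1 − Φ(1.8978)) ≈ 0.0577

By the reflection principle for standard BM, P(τ_b ≤ t) = 2 · P(B_t ≥ b). Since B_t ~ N(0, t), P(B_t ≥ 3.99) = 1 − Φ(3.99/√t) = 1 − Φ(3.99/√4.42) = 1 − Φ(1.8978) ≈ 0.02886. Doubling: P(τ_{3.99} ≤ 4.42) ≈ 2 · 0.02886 = 0.05772 ≈ 0.0577.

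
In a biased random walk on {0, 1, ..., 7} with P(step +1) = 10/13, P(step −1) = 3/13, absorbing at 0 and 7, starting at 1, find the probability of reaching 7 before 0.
P(hit 7 before 0) = (1 − (3/10)^1) / (1 − (3/10)^7) = 1000000/1428259

Let u_k denote P(reach 7 before 0 | start at k). Boundary: u_0 = 0, u_7 = 1. Recurrence: u_k = 10/13·u_{k+1} + 3/13·u_{k-1} for 1 ≤ k ≤ 6. Try u_k = A + B·r^k with r = q/p = (3/13)/(10/13) = 3/10. Substitution satisfies the recurrence; boundary conditions give:
  u_k = (1 − r^k) / (1 − r^N) = (1 − (3/10)^1) / (1 − (3/10)^7) = 1000000/1428259.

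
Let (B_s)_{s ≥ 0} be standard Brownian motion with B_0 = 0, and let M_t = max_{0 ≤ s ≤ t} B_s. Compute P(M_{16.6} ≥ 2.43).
P(M_{16.6} ≥ 2.43) = 2·P(B_{16.6} ≥ 2.43) = 2(1 − Φ(2.43/√16.6)) ≈ 0.5509

By the reflection principle for Brownian motion, P(M_t ≥ a) = 2 · P(B_t ≥ a) for a ≥ 0. Since B_t ~ N(0, t), P(B_t ≥ 2.43) = 1 − Φ(2.43/√t) = 1 − Φ(2.43/√16.6) = 1 − Φ(0.5964). So
  P(M_{16.6} ≥ 2.43) = 2(1 − Φ(0.5964)) ≈ 0.5509.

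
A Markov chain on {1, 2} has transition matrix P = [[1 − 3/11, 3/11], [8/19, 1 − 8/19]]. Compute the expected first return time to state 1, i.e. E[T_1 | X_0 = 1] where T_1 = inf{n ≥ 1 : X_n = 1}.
E[T_1 | X_0 = 1] = 1/π_1 = 145/88

For an irreducible recurrent Markov chain with stationary distribution π, E[T_i | X_0 = i] = 1/π_i (Kac's formula). Here π_1 = (8/19)/(3/11 + 8/19) = (8/19)/(145/209) = 88/145, so E[T_1 | X_0 = 1] = 1/π_1 = (3/11 + 8/19)/(8/19) = (145/209)/(8/19) = 145/88.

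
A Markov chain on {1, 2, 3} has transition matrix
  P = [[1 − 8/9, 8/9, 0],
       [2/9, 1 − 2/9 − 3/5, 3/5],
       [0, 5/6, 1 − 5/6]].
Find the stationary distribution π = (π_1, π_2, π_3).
π = (25/197, 100/197, 72/197)

This is a birth-death chain on three states, which satisfies detailed balance: π_1 · P_{12} = π_2 · P_{21} and π_2 · P_{23} = π_3 · P_{32}.
From π_1 · 8/9 = π_2 · 2/9: π_2/π_1 = (8/9)/(2/9) = 4.
From π_2 · 3/5 = π_3 · 5/6: π_3/π_2 = (3/5)/(5/6) = 18/25.
Take π_1 proportional to 1; then unnormalized π = (1, 4, 72/25). Normalize by dividing by the sum 197/25:
  π = (25/197, 100/197, 72/197).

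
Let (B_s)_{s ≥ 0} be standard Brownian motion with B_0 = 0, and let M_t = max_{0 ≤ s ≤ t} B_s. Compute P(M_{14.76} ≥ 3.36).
P(M_{14.76} ≥ 3.36) = 2·P(B_{14.76} ≥ 3.36) = 2(1 − Φ(3.36/√14.76)) ≈ 0.3818

By the reflection principle for Brownian motion, P(M_t ≥ a) = 2 · P(B_t ≥ a) for a ≥ 0. Since B_t ~ N(0, t), P(B_t ≥ 3.36) = 1 − Φ(3.36/√t) = 1 − Φ(3.36/√14.76) = 1 − Φ(0.8746). So
  P(M_{14.76} ≥ 3.36) = 2(1 − Φ(0.8746)) ≈ 0.3818.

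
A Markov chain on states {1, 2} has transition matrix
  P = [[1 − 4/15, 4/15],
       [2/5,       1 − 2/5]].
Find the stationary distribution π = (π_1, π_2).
π_1 = 3/5, π_2 = 2/5

Solve πP = π with π_1 + π_2 = 1. From πP = π: π_1 · (1 − 4/15) + π_2 · 2/5 = π_1 ⇒ π_2 · 2/5 = π_1 · 4/15 ⇒ π_2/π_1 = (4/15)/(2/5) = 2/3. Together with π_1 + π_2 = 1:
  π_1 = (2/5)/(4/15 + 2/5) = (2/5)/(2/3) = 3/5,
  π_2 = (4/15)/(4/15 + 2/5) = (4/15)/(2/3) = 2/5.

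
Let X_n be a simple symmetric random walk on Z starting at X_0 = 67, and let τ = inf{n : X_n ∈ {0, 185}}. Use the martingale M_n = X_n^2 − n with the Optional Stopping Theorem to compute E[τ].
E[τ] = 7906

M_n = X_n^2 − n is a martingale (since E[X_{n+1}^2 | F_n] = X_n^2 + 1). By OST (τ has finite mean in a bounded region), E[M_τ] = E[M_0] = X_0^2 − 0 = 67^2 = 4489. Also E[M_τ] = E[X_τ^2] − E[τ]. The walk exits at 0 or 185, with P(hit 185 first) = 67/185, so E[X_τ^2] = 185^2 · 67/185 + 0 = 12395. Thus E[τ] = E[X_τ^2] − E[M_τ] = 12395 − 4489 = 7906 = 67(185 − 67) = 7906.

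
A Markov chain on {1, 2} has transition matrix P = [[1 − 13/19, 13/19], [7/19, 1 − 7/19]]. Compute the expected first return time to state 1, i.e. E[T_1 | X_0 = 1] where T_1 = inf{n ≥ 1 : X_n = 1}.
E[T_1 | X_0 = 1] = 1/π_1 = 20/7

For an irreducible recurrent Markov chain with stationary distribution π, E[T_i | X_0 = i] = 1/π_i (Kac's formula). Here π_1 = (7/19)/(13/19 + 7/19) = (7/19)/(20/19) = 7/20, so E[T_1 | X_0 = 1] = 1/π_1 = (13/19 + 7/19)/(7/19) = (20/19)/(7/19) = 20/7.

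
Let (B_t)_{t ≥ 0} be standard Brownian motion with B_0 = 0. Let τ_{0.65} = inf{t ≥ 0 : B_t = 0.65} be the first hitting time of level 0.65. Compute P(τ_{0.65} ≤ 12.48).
P(τ_{0.65} ≤ 12.48) = 2(1 − Φ(0.65/√12.48)) = 2(1 − Φ(0.1840)) ≈ 0.8540

By the reflection principle for standard BM, P(τ_b ≤ t) = 2 · P(B_t ≥ b). Since B_t ~ N(0, t), P(B_t ≥ 0.65) = 1 − Φ(0.65/√t) = 1 − Φ(0.65/√12.48) = 1 − Φ(0.1840) ≈ 0.42701. Doubling: P(τ_{0.65} ≤ 12.48) ≈ 2 · 0.42701 = 0.85402 ≈ 0.8540.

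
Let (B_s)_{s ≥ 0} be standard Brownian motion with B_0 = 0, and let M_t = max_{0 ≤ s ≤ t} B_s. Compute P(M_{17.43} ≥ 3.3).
P(M_{17.43} ≥ 3.3) = 2·P(B_{17.43} ≥ 3.3) = 2(1 − Φ(3.3/√17.43)) ≈ 0.4293

By the reflection principle for Brownian motion, P(M_t ≥ a) = 2 · P(B_t ≥ a) for a ≥ 0. Since B_t ~ N(0, t), P(B_t ≥ 3.3) = 1 − Φ(3.3/√t) = 1 − Φ(3.3/√17.43) = 1 − Φ(0.7904). So
  P(M_{17.43} ≥ 3.3) = 2(1 − Φ(0.7904)) ≈ 0.4293.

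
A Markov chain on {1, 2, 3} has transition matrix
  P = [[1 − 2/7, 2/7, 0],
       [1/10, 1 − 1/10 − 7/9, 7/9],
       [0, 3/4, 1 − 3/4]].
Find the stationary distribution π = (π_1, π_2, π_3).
π = (189/1289, 540/1289, 560/1289)

This is a birth-death chain on three states, which satisfies detailed balance: π_1 · P_{12} = π_2 · P_{21} and π_2 · P_{23} = π_3 · P_{32}.
From π_1 · 2/7 = π_2 · 1/10: π_2/π_1 = (2/7)/(1/10) = 20/7.
From π_2 · 7/9 = π_3 · 3/4: π_3/π_2 = (7/9)/(3/4) = 28/27.
Take π_1 proportional to 1; then unnormalized π = (1, 20/7, 80/27). Normalize by dividing by the sum 1289/189:
  π = (189/1289, 540/1289, 560/1289).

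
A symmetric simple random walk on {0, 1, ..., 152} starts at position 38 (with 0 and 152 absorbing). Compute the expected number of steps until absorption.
E[τ | X_0 = 38] = 4332

Let v_k = E[τ | X_0 = k]. Boundary: v_0 = v_152 = 0. Recurrence: v_k = 1 + (v_{k-1} + v_{k+1})/2 for 1 ≤ k ≤ 151. The particular solution to v_k − (v_{k-1} + v_{k+1})/2 = 1 is v_k = −k^2. Adding homogeneous solution A + B k and matching boundaries gives v_k = k (152 − k). Substituting k = 38: v_38 = 38 · 114 = 4332.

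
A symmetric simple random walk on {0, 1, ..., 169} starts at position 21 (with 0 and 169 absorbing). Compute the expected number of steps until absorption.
E[τ | X_0 = 21] = 3108

Let v_k = E[τ | X_0 = k]. Boundary: v_0 = v_169 = 0. Recurrence: v_k = 1 + (v_{k-1} + v_{k+1})/2 for 1 ≤ k ≤ 168. The particular solution to v_k − (v_{k-1} + v_{k+1})/2 = 1 is v_k = −k^2. Adding homogeneous solution A + B k and matching boundaries gives v_k = k (169 − k). Substituting k = 21: v_21 = 21 · 148 = 3108.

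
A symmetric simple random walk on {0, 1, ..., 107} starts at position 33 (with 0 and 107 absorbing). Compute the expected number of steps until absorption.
E[τ | X_0 = 33] = 2442

Let v_k = E[τ | X_0 = k]. Boundary: v_0 = v_107 = 0. Recurrence: v_k = 1 + (v_{k-1} + v_{k+1})/2 for 1 ≤ k ≤ 106. The particular solution to v_k − (v_{k-1} + v_{k+1})/2 = 1 is v_k = −k^2. Adding homogeneous solution A + B k and matching boundaries gives v_k = k (107 − k). Substituting k = 33: v_33 = 33 · 74 = 2442.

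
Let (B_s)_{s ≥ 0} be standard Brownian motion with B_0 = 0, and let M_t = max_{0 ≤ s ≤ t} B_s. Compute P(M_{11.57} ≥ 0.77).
P(M_{11.57} ≥ 0.77) = 2·P(B_{11.57} ≥ 0.77) = 2(1 − Φ(0.77/√11.57)) ≈ 0.8209

By the reflection principle for Brownian motion, P(M_t ≥ a) = 2 · P(B_t ≥ a) for a ≥ 0. Since B_t ~ N(0, t), P(B_t ≥ 0.77) = 1 − Φ(0.77/√t) = 1 − Φ(0.77/√11.57) = 1 − Φ(0.2264). So
  P(M_{11.57} ≥ 0.77) = 2(1 − Φ(0.2264)) ≈ 0.8209.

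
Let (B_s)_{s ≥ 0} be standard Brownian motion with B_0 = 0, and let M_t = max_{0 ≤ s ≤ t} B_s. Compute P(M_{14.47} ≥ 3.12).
P(M_{14.47} ≥ 3.12) = 2·P(B_{14.47} ≥ 3.12) = 2(1 − Φ(3.12/√14.47)) ≈ 0.4121

By the reflection principle for Brownian motion, P(M_t ≥ a) = 2 · P(B_t ≥ a) for a ≥ 0. Since B_t ~ N(0, t), P(B_t ≥ 3.12) = 1 − Φ(3.12/√t) = 1 − Φ(3.12/√14.47) = 1 − Φ(0.8202). So
  P(M_{14.47} ≥ 3.12) = 2(1 − Φ(0.8202)) ≈ 0.4121.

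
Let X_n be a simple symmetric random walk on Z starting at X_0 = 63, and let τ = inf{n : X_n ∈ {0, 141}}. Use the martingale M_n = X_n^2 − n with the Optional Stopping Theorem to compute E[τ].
E[τ] = 4914

M_n = X_n^2 − n is a martingale (since E[X_{n+1}^2 | F_n] = X_n^2 + 1). By OST (τ has finite mean in a bounded region), E[M_τ] = E[M_0] = X_0^2 − 0 = 63^2 = 3969. Also E[M_τ] = E[X_τ^2] − E[τ]. The walk exits at 0 or 141, with P(hit 141 first) = 63/141, so E[X_τ^2] = 141^2 · 63/141 + 0 = 8883. Thus E[τ] = E[X_τ^2] − E[M_τ] = 8883 − 3969 = 4914 = 63(141 − 63) = 4914.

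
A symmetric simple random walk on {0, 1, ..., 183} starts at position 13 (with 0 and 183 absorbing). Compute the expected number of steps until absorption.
E[τ | X_0 = 13] = 2210

Let v_k = E[τ | X_0 = k]. Boundary: v_0 = v_183 = 0. Recurrence: v_k = 1 + (v_{k-1} + v_{k+1})/2 for 1 ≤ k ≤ 182. The particular solution to v_k − (v_{k-1} + v_{k+1})/2 = 1 is v_k = −k^2. Adding homogeneous solution A + B k and matching boundaries gives v_k = k (183 − k). Substituting k = 13: v_13 = 13 · 170 = 2210.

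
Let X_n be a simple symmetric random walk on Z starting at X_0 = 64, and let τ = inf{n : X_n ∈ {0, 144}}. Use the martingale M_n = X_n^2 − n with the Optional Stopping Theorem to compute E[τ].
E[τ] = 5120

M_n = X_n^2 − n is a martingale (since E[X_{n+1}^2 | F_n] = X_n^2 + 1). By OST (τ has finite mean in a bounded region), E[M_τ] = E[M_0] = X_0^2 − 0 = 64^2 = 4096. Also E[M_τ] = E[X_τ^2] − E[τ]. The walk exits at 0 or 144, with P(hit 144 first) = 64/144, so E[X_τ^2] = 144^2 · 64/144 + 0 = 9216. Thus E[τ] = E[X_τ^2] − E[M_τ] = 9216 − 4096 = 5120 = 64(144 − 64) = 5120.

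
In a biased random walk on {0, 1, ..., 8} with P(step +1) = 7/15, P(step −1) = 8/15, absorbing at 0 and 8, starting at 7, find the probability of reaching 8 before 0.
P(hit 8 before 0) = (1 − (8/7)^7) / (1 − (8/7)^8) = 8915263/11012415

Let u_k denote P(reach 8 before 0 | start at k). Boundary: u_0 = 0, u_8 = 1. Recurrence: u_k = 7/15·u_{k+1} + 8/15·u_{k-1} for 1 ≤ k ≤ 7. Try u_k = A + B·r^k with r = q/p = (8/15)/(7/15) = 8/7. Substitution satisfies the recurrence; boundary conditions give:
  u_k = (1 − r^k) / (1 − r^N) = (1 − (8/7)^7) / (1 − (8/7)^8) = 8915263/11012415.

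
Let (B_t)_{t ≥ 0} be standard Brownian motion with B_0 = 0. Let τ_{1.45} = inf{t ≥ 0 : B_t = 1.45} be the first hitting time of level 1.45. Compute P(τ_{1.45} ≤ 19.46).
P(τ_{1.45} ≤ 19.46) = 2(1 − Φ(1.45/√19.46)) = 2(1 − Φ(0.3287)) ≈ 0.7424

By the reflection principle for standard BM, P(τ_b ≤ t) = 2 · P(B_t ≥ b). Since B_t ~ N(0, t), P(B_t ≥ 1.45) = 1 − Φ(1.45/√t) = 1 − Φ(1.45/√19.46) = 1 − Φ(0.3287) ≈ 0.37119. Doubling: P(τ_{1.45} ≤ 19.46) ≈ 2 · 0.37119 = 0.74238 ≈ 0.7424.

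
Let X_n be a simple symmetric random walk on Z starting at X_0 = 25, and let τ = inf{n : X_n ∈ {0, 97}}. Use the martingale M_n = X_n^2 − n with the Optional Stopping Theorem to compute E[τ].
E[τ] = 1800

M_n = X_n^2 − n is a martingale (since E[X_{n+1}^2 | F_n] = X_n^2 + 1). By OST (τ has finite mean in a bounded region), E[M_τ] = E[M_0] = X_0^2 − 0 = 25^2 = 625. Also E[M_τ] = E[X_τ^2] − E[τ]. The walk exits at 0 or 97, with P(hit 97 first) = 25/97, so E[X_τ^2] = 97^2 · 25/97 + 0 = 2425. Thus E[τ] = E[X_τ^2] − E[M_τ] = 2425 − 625 = 1800 = 25(97 − 25) = 1800.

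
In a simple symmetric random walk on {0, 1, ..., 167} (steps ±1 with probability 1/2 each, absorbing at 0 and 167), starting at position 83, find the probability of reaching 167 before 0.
P(hit 167 before 0) = 83/167

Let u_k = P(hit 167 before 0 | start at k). Then u_0 = 0, u_167 = 1, and u_k = u_{k-1}/2 + u_{k+1}/2 for 1 ≤ k ≤ 166. This harmonic recurrence is solved by u_k = k/167, giving u_83 = 83/167.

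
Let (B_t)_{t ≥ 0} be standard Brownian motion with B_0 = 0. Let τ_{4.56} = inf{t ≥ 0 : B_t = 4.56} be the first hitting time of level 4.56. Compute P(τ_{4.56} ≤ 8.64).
P(τ_{4.56} ≤ 8.64) = 2(1 − Φ(4.56/√8.64)) = 2(1 − Φ(1.5513)) ≈ 0.1208

By the reflection principle for standard BM, P(τ_b ≤ t) = 2 · P(B_t ≥ b). Since B_t ~ N(0, t), P(B_t ≥ 4.56) = 1 − Φ(4.56/√t) = 1 − Φ(4.56/√8.64) = 1 − Φ(1.5513) ≈ 0.06041. Doubling: P(τ_{4.56} ≤ 8.64) ≈ 2 · 0.06041 = 0.12082 ≈ 0.1208.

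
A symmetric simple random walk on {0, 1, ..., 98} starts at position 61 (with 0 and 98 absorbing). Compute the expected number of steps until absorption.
E[τ | X_0 = 61] = 2257

Let v_k = E[τ | X_0 = k]. Boundary: v_0 = v_98 = 0. Recurrence: v_k = 1 + (v_{k-1} + v_{k+1})/2 for 1 ≤ k ≤ 97. The particular solution to v_k − (v_{k-1} + v_{k+1})/2 = 1 is v_k = −k^2. Adding homogeneous solution A + B k and matching boundaries gives v_k = k (98 − k). Substituting k = 61: v_61 = 61 · 37 = 2257.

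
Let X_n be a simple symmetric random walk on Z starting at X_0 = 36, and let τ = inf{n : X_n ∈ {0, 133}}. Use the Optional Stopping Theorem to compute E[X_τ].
E[X_τ] = 36

X_n is a martingale and τ is a bounded-mean stopping time (indeed τ is finite a.s. with bounded expectation since the walk is in a bounded region). By the OST, E[X_τ] = E[X_0] = 36. Equivalently: E[X_τ] = 133 · P(hit 133 first) + 0 · P(hit 0 first) = 133 · (36/133) = 36.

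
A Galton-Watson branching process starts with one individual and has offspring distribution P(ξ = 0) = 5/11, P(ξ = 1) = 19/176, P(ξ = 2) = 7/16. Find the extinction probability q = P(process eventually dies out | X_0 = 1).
q = 1

Mean offspring μ = 0·5/11 + 1·19/176 + 2·7/16 = 173/176 ≤ 1. For μ ≤ 1 with offspring not concentrated at 1, the Galton-Watson process goes extinct almost surely, so q = 1.
(Algebraic check: The pgf is f(s) = 5/11 + 19/176·s + 7/16·s². The extinction probability q is the smallest fixed point of f in [0, 1]. Setting s = f(s):
  7/16·s² + (19/176 − 1)·s + 5/11 = 0
  7/16·s² − (5/11 + 7/16)·s + 5/11 = 0
which factors as (s − 1)·(7/16·s − 5/11) = 0, giving roots s = 1 and s = (5/11)/(7/16) = 80/77. Since 80/77 ≥ 1, the smallest root in [0, 1] is s = 1.)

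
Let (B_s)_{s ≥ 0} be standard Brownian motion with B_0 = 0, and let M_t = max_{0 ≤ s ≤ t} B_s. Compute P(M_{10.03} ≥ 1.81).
P(M_{10.03} ≥ 1.81) = 2·P(B_{10.03} ≥ 1.81) = 2(1 − Φ(1.81/√10.03)) ≈ 0.5677

By the reflection principle for Brownian motion, P(M_t ≥ a) = 2 · P(B_t ≥ a) for a ≥ 0. Since B_t ~ N(0, t), P(B_t ≥ 1.81) = 1 − Φ(1.81/√t) = 1 − Φ(1.81/√10.03) = 1 − Φ(0.5715). So
  P(M_{10.03} ≥ 1.81) = 2(1 − Φ(0.5715)) ≈ 0.5677.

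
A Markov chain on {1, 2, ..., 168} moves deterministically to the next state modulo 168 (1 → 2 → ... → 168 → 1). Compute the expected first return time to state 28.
E[T_28 | X_0 = 28] = 168

The chain cycles deterministically, so starting at state 28 it returns in exactly 168 steps. Equivalently, the stationary distribution is uniform π_j = 1/168 for every state j, so by Kac's formula E[T_28] = 1/π_28 = 168.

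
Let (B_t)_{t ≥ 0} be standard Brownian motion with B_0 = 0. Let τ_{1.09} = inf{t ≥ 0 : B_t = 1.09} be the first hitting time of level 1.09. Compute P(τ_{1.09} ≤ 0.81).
P(τ_{1.09} ≤ 0.81) = 2(1 − Φ(1.09/√0.81)) = 2(1 − Φ(1.2111)) ≈ 0.2259

By the reflection principle for standard BM, P(τ_b ≤ t) = 2 · P(B_t ≥ b). Since B_t ~ N(0, t), P(B_t ≥ 1.09) = 1 − Φ(1.09/√t) = 1 − Φ(1.09/√0.81) = 1 − Φ(1.2111) ≈ 0.11293. Doubling: P(τ_{1.09} ≤ 0.81) ≈ 2 · 0.11293 = 0.22586 ≈ 0.2259.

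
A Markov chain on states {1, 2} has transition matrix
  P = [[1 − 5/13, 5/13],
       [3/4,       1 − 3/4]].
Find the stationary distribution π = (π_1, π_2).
π_1 = 39/59, π_2 = 20/59

Solve πP = π with π_1 + π_2 = 1. From πP = π: π_1 · (1 − 5/13) + π_2 · 3/4 = π_1 ⇒ π_2 · 3/4 = π_1 · 5/13 ⇒ π_2/π_1 = (5/13)/(3/4) = 20/39. Together with π_1 + π_2 = 1:
  π_1 = (3/4)/(5/13 + 3/4) = (3/4)/(59/52) = 39/59,
  π_2 = (5/13)/(5/13 + 3/4) = (5/13)/(59/52) = 20/59.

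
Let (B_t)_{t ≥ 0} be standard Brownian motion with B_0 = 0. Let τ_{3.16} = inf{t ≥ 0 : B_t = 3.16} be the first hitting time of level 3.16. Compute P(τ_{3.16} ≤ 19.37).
P(τ_{3.16} ≤ 19.37) = 2(1 − Φ(3.16/√19.37)) = 2(1 − Φ(0.7180)) ≈ 0.4728

By the reflection principle for standard BM, P(τ_b ≤ t) = 2 · P(B_t ≥ b). Since B_t ~ N(0, t), P(B_t ≥ 3.16) = 1 − Φ(3.16/√t) = 1 − Φ(3.16/√19.37) = 1 − Φ(0.7180) ≈ 0.23638. Doubling: P(τ_{3.16} ≤ 19.37) ≈ 2 · 0.23638 = 0.47276 ≈ 0.4728.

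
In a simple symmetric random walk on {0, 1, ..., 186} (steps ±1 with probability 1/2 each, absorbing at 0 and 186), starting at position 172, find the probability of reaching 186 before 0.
P(hit 186 before 0) = 172/186 = 86/93

Let u_k = P(hit 186 before 0 | start at k). Then u_0 = 0, u_186 = 1, and u_k = u_{k-1}/2 + u_{k+1}/2 for 1 ≤ k ≤ 185. This harmonic recurrence is solved by u_k = k/186, giving u_172 = 172/186 = 86/93.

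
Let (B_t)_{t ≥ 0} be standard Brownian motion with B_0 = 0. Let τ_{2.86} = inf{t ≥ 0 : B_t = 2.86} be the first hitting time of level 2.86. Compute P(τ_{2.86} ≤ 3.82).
P(τ_{2.86} ≤ 3.82) = 2(1 − Φ(2.86/√3.82)) = 2(1 − Φ(1.4633)) ≈ 0.1434

By the reflection principle for standard BM, P(τ_b ≤ t) = 2 · P(B_t ≥ b). Since B_t ~ N(0, t), P(B_t ≥ 2.86) = 1 − Φ(2.86/√t) = 1 − Φ(2.86/√3.82) = 1 − Φ(1.4633) ≈ 0.07169. Doubling: P(τ_{2.86} ≤ 3.82) ≈ 2 · 0.07169 = 0.14338 ≈ 0.1434.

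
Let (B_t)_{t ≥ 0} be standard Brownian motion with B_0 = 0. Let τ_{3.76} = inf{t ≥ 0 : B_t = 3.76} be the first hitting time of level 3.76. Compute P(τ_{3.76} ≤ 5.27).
P(τ_{3.76} ≤ 5.27) = 2(1 − Φ(3.76/√5.27)) = 2(1 − Φ(1.6379)) ≈ 0.1014

By the reflection principle for standard BM, P(τ_b ≤ t) = 2 · P(B_t ≥ b). Since B_t ~ N(0, t), P(B_t ≥ 3.76) = 1 − Φ(3.76/√t) = 1 − Φ(3.76/√5.27) = 1 − Φ(1.6379) ≈ 0.05072. Doubling: P(τ_{3.76} ≤ 5.27) ≈ 2 · 0.05072 = 0.10144 ≈ 0.1014.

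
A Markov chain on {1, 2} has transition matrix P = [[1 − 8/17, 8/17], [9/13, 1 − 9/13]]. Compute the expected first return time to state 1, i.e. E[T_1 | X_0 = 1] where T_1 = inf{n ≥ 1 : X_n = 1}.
E[T_1 | X_0 = 1] = 1/π_1 = 257/153

For an irreducible recurrent Markov chain with stationary distribution π, E[T_i | X_0 = i] = 1/π_i (Kac's formula). Here π_1 = (9/13)/(8/17 + 9/13) = (9/13)/(257/221) = 153/257, so E[T_1 | X_0 = 1] = 1/π_1 = (8/17 + 9/13)/(9/13) = (257/221)/(9/13) = 257/153.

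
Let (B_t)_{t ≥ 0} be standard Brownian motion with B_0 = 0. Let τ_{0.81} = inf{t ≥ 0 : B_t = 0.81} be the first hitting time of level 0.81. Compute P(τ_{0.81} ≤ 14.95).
P(τ_{0.81} ≤ 14.95) = 2(1 − Φ(0.81/√14.95)) = 2(1 − Φ(0.2095)) ≈ 0.8341

By the reflection principle for standard BM, P(τ_b ≤ t) = 2 · P(B_t ≥ b). Since B_t ~ N(0, t), P(B_t ≥ 0.81) = 1 − Φ(0.81/√t) = 1 − Φ(0.81/√14.95) = 1 − Φ(0.2095) ≈ 0.41703. Doubling: P(τ_{0.81} ≤ 14.95) ≈ 2 · 0.41703 = 0.83406 ≈ 0.8341.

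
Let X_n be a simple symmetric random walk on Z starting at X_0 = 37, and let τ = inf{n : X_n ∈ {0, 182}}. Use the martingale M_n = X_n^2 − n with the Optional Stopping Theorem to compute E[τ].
E[τ] = 5365

M_n = X_n^2 − n is a martingale (since E[X_{n+1}^2 | F_n] = X_n^2 + 1). By OST (τ has finite mean in a bounded region), E[M_τ] = E[M_0] = X_0^2 − 0 = 37^2 = 1369. Also E[M_τ] = E[X_τ^2] − E[τ]. The walk exits at 0 or 182, with P(hit 182 first) = 37/182, so E[X_τ^2] = 182^2 · 37/182 + 0 = 6734. Thus E[τ] = E[X_τ^2] − E[M_τ] = 6734 − 1369 = 5365 = 37(182 − 37) = 5365.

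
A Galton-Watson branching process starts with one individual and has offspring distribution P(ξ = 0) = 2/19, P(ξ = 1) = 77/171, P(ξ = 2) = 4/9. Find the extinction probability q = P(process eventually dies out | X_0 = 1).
q = 9/38

The pgf is f(s) = 2/19 + 77/171·s + 4/9·s². The extinction probability q is the smallest fixed point of f in [0, 1]. Setting s = f(s):
  4/9·s² + (77/171 − 1)·s + 2/19 = 0
  4/9·s² − (2/19 + 4/9)·s + 2/19 = 0
which factors as (s − 1)·(4/9·s − 2/19) = 0, giving roots s = 1 and s = (2/19)/(4/9) = 9/38.
Mean offspring μ = 77/171 + 2·4/9 = 229/171 > 1 (supercritical), so q < 1. The extinction probability is the smaller root: q = (2/19)/(4/9) = 9/38.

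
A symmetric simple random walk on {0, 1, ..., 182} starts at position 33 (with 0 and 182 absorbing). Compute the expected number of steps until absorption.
E[τ | X_0 = 33] = 4917

Let v_k = E[τ | X_0 = k]. Boundary: v_0 = v_182 = 0. Recurrence: v_k = 1 + (v_{k-1} + v_{k+1})/2 for 1 ≤ k ≤ 181. The particular solution to v_k − (v_{k-1} + v_{k+1})/2 = 1 is v_k = −k^2. Adding homogeneous solution A + B k and matching boundaries gives v_k = k (182 − k). Substituting k = 33: v_33 = 33 · 149 = 4917.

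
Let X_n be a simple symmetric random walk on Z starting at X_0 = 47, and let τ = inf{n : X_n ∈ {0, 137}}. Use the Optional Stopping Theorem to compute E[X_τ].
E[X_τ] = 47

X_n is a martingale and τ is a bounded-mean stopping time (indeed τ is finite a.s. with bounded expectation since the walk is in a bounded region). By the OST, E[X_τ] = E[X_0] = 47. Equivalently: E[X_τ] = 137 · P(hit 137 first) + 0 · P(hit 0 first) = 137 · (47/137) = 47.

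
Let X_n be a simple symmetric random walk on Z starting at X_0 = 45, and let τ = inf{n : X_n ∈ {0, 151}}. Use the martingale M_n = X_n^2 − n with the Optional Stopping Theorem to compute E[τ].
E[τ] = 4770

M_n = X_n^2 − n is a martingale (since E[X_{n+1}^2 | F_n] = X_n^2 + 1). By OST (τ has finite mean in a bounded region), E[M_τ] = E[M_0] = X_0^2 − 0 = 45^2 = 2025. Also E[M_τ] = E[X_τ^2] − E[τ]. The walk exits at 0 or 151, with P(hit 151 first) = 45/151, so E[X_τ^2] = 151^2 · 45/151 + 0 = 6795. Thus E[τ] = E[X_τ^2] − E[M_τ] = 6795 − 2025 = 4770 = 45(151 − 45) = 4770.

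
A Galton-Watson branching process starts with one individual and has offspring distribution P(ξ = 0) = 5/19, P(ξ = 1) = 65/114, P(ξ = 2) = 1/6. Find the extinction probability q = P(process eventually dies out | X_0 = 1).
q = 1

Mean offspring μ = 0·5/19 + 1·65/114 + 2·1/6 = 103/114 ≤ 1. For μ ≤ 1 with offspring not concentrated at 1, the Galton-Watson process goes extinct almost surely, so q = 1.
(Algebraic check: The pgf is f(s) = 5/19 + 65/114·s + 1/6·s². The extinction probability q is the smallest fixed point of f in [0, 1]. Setting s = f(s):
  1/6·s² + (65/114 − 1)·s + 5/19 = 0
  1/6·s² − (5/19 + 1/6)·s + 5/19 = 0
which factors as (s − 1)·(1/6·s − 5/19) = 0, giving roots s = 1 and s = (5/19)/(1/6) = 30/19. Since 30/19 ≥ 1, the smallest root in [0, 1] is s = 1.)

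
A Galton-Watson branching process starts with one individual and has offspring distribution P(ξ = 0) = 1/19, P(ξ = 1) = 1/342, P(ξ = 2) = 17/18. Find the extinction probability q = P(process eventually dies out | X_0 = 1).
q = 18/323

The pgf is f(s) = 1/19 + 1/342·s + 17/18·s². The extinction probability q is the smallest fixed point of f in [0, 1]. Setting s = f(s):
  17/18·s² + (1/342 − 1)·s + 1/19 = 0
  17/18·s² − (1/19 + 17/18)·s + 1/19 = 0
which factors as (s − 1)·(17/18·s − 1/19) = 0, giving roots s = 1 and s = (1/19)/(17/18) = 18/323.
Mean offspring μ = 1/342 + 2·17/18 = 647/342 > 1 (supercritical), so q < 1. The extinction probability is the smaller root: q = (1/19)/(17/18) = 18/323.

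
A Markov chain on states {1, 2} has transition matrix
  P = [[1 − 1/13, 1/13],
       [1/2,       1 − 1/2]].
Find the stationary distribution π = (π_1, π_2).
π_1 = 13/15, π_2 = 2/15

Solve πP = π with π_1 + π_2 = 1. From πP = π: π_1 · (1 − 1/13) + π_2 · 1/2 = π_1 ⇒ π_2 · 1/2 = π_1 · 1/13 ⇒ π_2/π_1 = (1/13)/(1/2) = 2/13. Together with π_1 + π_2 = 1:
  π_1 = (1/2)/(1/13 + 1/2) = (1/2)/(15/26) = 13/15,
  π_2 = (1/13)/(1/13 + 1/2) = (1/13)/(15/26) = 2/15.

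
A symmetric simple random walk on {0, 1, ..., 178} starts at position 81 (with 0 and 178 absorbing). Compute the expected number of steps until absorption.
E[τ | X_0 = 81] = 7857

Let v_k = E[τ | X_0 = k]. Boundary: v_0 = v_178 = 0. Recurrence: v_k = 1 + (v_{k-1} + v_{k+1})/2 for 1 ≤ k ≤ 177. The particular solution to v_k − (v_{k-1} + v_{k+1})/2 = 1 is v_k = −k^2. Adding homogeneous solution A + B k and matching boundaries gives v_k = k (178 − k). Substituting k = 81: v_81 = 81 · 97 = 7857.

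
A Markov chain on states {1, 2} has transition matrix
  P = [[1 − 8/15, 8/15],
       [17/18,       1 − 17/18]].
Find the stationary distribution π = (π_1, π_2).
π_1 = 85/133, π_2 = 48/133

Solve πP = π with π_1 + π_2 = 1. From πP = π: π_1 · (1 − 8/15) + π_2 · 17/18 = π_1 ⇒ π_2 · 17/18 = π_1 · 8/15 ⇒ π_2/π_1 = (8/15)/(17/18) = 48/85. Together with π_1 + π_2 = 1:
  π_1 = (17/18)/(8/15 + 17/18) = (17/18)/(133/90) = 85/133,
  π_2 = (8/15)/(8/15 + 17/18) = (8/15)/(133/90) = 48/133.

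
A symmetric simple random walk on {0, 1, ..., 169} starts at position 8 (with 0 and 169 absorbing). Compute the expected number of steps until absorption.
E[τ | X_0 = 8] = 1288

Let v_k = E[τ | X_0 = k]. Boundary: v_0 = v_169 = 0. Recurrence: v_k = 1 + (v_{k-1} + v_{k+1})/2 for 1 ≤ k ≤ 168. The particular solution to v_k − (v_{k-1} + v_{k+1})/2 = 1 is v_k = −k^2. Adding homogeneous solution A + B k and matching boundaries gives v_k = k (169 − k). Substituting k = 8: v_8 = 8 · 161 = 1288.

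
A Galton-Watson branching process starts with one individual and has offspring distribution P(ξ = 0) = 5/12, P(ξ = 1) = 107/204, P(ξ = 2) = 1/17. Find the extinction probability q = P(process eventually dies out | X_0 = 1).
q = 1

Mean offspring μ = 0·5/12 + 1·107/204 + 2·1/17 = 131/204 ≤ 1. For μ ≤ 1 with offspring not concentrated at 1, the Galton-Watson process goes extinct almost surely, so q = 1.
(Algebraic check: The pgf is f(s) = 5/12 + 107/204·s + 1/17·s². The extinction probability q is the smallest fixed point of f in [0, 1]. Setting s = f(s):
  1/17·s² + (107/204 − 1)·s + 5/12 = 0
  1/17·s² − (5/12 + 1/17)·s + 5/12 = 0
which factors as (s − 1)·(1/17·s − 5/12) = 0, giving roots s = 1 and s = (5/12)/(1/17) = 85/12. Since 85/12 ≥ 1, the smallest root in [0, 1] is s = 1.)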